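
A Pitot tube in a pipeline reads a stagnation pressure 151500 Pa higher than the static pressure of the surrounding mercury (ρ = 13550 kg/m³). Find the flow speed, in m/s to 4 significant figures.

Bernoulli between the free stream and the stagnation point: ½ρv² = P_stag − P_static.
v = √(2ΔP/ρ) = √(2·151500/13550) = 4.729 m/s.

v ≈ 4.729 m/s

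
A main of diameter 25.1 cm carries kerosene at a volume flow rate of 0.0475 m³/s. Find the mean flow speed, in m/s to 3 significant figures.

v = 0.960 m/s

Q = 0.0475 m³/s = 0.0475 m³/s.
v = Q/A = 0.0475 / 0.0495 = 0.960 m/s.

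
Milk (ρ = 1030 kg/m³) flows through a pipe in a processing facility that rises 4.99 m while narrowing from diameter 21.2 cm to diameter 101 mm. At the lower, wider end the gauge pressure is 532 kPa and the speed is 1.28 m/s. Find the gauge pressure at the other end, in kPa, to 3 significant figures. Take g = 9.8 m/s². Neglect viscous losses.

Continuity gives A₁v₁ = A₂v₂, so v₂ = (353 cm²)/(80.1 cm²) × 1.28 m/s = 5.64 m/s.
Applying Bernoulli between the two ends and solving for P₂: P₂ = P₁ + ½ρ(v₁² − v₂²) − ρgΔh.
P₂ = 532000 + ½·1030·(1.28² − 5.64²) − 1030·9.8·(+4.99) = 532000 + (-15500) − (50400) = 466000 Pa.

P₂ ≈ 466 kPa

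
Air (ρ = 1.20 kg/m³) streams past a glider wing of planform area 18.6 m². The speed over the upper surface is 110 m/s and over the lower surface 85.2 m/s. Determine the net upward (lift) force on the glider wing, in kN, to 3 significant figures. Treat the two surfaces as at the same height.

F ≈ 54.0 kN

The faster flow above has the lower pressure; Bernoulli (same height) gives ΔP = ½ρ(v_up² − v_low²).
ΔP = ½·1.20·(110² − 85.2²) = 2900 Pa.
Lift = ΔP · A = 2900 × 18.6 = 54000 N.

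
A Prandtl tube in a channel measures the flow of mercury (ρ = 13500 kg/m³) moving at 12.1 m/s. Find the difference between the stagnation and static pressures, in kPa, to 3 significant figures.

988 kPa

At the stagnation point the flow is brought to rest, so Bernoulli gives P_stag − P_static = ½ρv².
ΔP = ½·13500·12.1² = 988000 Pa.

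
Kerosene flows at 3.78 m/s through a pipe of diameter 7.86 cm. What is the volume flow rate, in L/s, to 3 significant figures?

Q = 18.3 L/s

Q = A·v = 0.00485 m² × 3.78 m/s = 0.0183 m³/s.
Converting: 0.0183 m³/s × 1000 = 18.3 L/s.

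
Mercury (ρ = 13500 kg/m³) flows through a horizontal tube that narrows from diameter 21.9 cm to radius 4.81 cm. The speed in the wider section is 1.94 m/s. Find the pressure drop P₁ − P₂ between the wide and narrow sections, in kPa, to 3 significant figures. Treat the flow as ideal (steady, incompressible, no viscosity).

ΔP ≈ 657 kPa

By continuity, v₂ = v₁·A₁/A₂ = 1.94·(377/72.7) = 10.1 m/s.
Along the horizontal streamline, P + ½ρv² is constant.
P₁ − P₂ = ½·13500·(10.1² − 1.94²) = ½·13500·97.3 = 657000 Pa.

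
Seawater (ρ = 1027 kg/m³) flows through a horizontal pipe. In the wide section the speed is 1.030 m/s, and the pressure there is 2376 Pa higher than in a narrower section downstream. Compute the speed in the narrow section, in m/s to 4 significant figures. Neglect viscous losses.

2.385 m/s

With h₁ = h₂, rearranging Bernoulli gives v₂ = √(v₁² + 2ΔP/ρ).
v₂ = √(1.030² + 2·2376/1027) = √(1.061 + 4.627) = 2.385 m/s.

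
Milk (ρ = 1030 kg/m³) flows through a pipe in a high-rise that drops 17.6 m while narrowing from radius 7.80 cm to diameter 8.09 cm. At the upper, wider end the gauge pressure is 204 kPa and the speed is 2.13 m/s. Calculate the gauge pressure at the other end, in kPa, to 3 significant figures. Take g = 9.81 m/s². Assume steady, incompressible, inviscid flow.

P₂ ≈ 352 kPa

Mass conservation (A₁v₁ = A₂v₂) gives v₂ = 2.13 × 191/51.4 = 7.92 m/s.
Applying Bernoulli between the two ends and solving for P₂: P₂ = P₁ + ½ρ(v₁² − v₂²) − ρgΔh.
P₂ = 204000 + ½·1030·(2.13² − 7.92²) − 1030·9.81·(−17.6) = 204000 + (-30000) − (-178000) = 352000 Pa.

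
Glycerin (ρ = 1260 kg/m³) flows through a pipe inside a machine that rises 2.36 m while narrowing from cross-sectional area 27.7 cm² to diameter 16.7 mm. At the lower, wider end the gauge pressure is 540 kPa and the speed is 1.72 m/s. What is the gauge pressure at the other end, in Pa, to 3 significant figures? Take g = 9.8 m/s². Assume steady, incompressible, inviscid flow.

Mass conservation (A₁v₁ = A₂v₂) gives v₂ = 1.72 × 27.7/2.19 = 21.8 m/s.
Applying Bernoulli between the two ends and solving for P₂: P₂ = P₁ + ½ρ(v₁² − v₂²) − ρgΔh.
P₂ = 540000 + ½·1260·(1.72² − 21.8²) − 1260·9.8·(+2.36) = 540000 + (-296000) − (29100) = 215000 Pa.

215000 Pa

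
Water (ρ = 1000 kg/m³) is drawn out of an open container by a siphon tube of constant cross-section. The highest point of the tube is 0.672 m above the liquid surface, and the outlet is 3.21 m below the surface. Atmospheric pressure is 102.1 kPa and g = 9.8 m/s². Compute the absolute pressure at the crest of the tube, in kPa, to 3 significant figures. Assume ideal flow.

P_top = 64.1 kPa

From the surface to the outlet (both open to atmosphere, surface at rest): v = √(2g·h_out) = √(2·9.8·3.21) = 7.93 m/s.
The bore is uniform, so the speed at the crest is the same v. Bernoulli surface→crest: P_atm = P_top + ½ρv² + ρg·h_top.
P_top = 102100 − ½·1000·7.93² − 1000·9.8·0.672 = 64100 Pa.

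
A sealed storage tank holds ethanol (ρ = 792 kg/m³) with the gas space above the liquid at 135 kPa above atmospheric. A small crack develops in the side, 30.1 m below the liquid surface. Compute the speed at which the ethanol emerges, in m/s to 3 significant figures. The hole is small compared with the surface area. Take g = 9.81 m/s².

v = 30.5 m/s

Take point 1 at the surface (v₁ ≈ 0) and point 2 at the hole (at atmospheric pressure). Bernoulli: P₁ + ρg h = P_atm + ½ρv₂².
With P₁ − P_atm = 135000 Pa, v₂ = √(2gh + 2ΔP/ρ) = √(2·9.81·30.1 + 2·135000/792) = 30.5 m/s.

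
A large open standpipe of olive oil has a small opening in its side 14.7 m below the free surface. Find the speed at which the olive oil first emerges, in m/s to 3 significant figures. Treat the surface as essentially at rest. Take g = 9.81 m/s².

v = 17.0 m/s

The surface is effectively still and both ends are open, so ½v² = gh and v = √(2·9.81·14.7) = 17.0 m/s.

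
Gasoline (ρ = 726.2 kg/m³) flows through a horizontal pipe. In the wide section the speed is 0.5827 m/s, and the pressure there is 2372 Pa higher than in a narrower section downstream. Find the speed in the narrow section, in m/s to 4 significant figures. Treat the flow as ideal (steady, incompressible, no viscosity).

Horizontal Bernoulli: P₁ + ½ρv₁² = P₂ + ½ρv₂², so v₂² = v₁² + 2(P₁ − P₂)/ρ.
v₂ = √(0.5827² + 2·2372/726.2) = √(0.3395 + 6.533) = 2.621 m/s.

2.621 m/s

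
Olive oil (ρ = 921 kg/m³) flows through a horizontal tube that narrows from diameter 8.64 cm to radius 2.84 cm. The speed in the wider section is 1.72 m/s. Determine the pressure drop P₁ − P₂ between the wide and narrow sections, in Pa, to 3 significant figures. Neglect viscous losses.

Mass conservation (A₁v₁ = A₂v₂) gives v₂ = 1.72 × 58.6/25.3 = 3.98 m/s.
With no height change, Bernoulli's equation is P₁ + ½ρv₁² = P₂ + ½ρv₂².
P₁ − P₂ = ½·921·(3.98² − 1.72²) = ½·921·12.9 = 5930 Pa.

5930 Pa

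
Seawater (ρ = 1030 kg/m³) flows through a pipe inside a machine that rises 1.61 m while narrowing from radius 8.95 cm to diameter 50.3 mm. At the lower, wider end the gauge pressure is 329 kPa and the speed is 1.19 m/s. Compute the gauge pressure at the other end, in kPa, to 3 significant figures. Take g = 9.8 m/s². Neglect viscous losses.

P₂ ≈ 197 kPa

By continuity, v₂ = v₁·A₁/A₂ = 1.19·(252/19.9) = 15.1 m/s.
Energy conservation along the streamline gives P₂ = P₁ − ½ρ(v₂² − v₁²) − ρg(h₂ − h₁).
P₂ = 329000 + ½·1030·(1.19² − 15.1²) − 1030·9.8·(+1.61) = 329000 + (-116000) − (16300) = 197000 Pa.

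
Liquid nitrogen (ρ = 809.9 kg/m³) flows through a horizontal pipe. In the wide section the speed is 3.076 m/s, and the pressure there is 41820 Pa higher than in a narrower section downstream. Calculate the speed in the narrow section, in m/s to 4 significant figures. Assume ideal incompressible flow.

Along the level pipe P + ½ρv² is conserved, hence v₂² = v₁² + 2(P₁ − P₂)/ρ.
v₂ = √(3.076² + 2·41820/809.9) = √(9.462 + 103.3) = 10.62 m/s.

v₂ ≈ 10.62 m/s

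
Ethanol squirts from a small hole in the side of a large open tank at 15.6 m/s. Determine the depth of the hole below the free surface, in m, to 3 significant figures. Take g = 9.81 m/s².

For a small hole in a large open tank, ½v² = gh, giving h = v²/(2g).
h = 15.6²/(2·9.81) = 243/19.62 = 12.4 m.

h = 12.4 m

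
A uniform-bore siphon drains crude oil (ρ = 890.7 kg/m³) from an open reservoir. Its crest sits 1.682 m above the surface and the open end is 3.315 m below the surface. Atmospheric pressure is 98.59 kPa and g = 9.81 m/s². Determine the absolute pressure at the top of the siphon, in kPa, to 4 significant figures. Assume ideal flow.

P_top = 54.93 kPa

Bernoulli surface→outlet gives ½v² = g·h_out, so v = √(2·9.81·3.315) = 8.065 m/s.
Continuity keeps v the same throughout the tube; from surface to crest, P_atm + 0 = P_top + ½ρv² + ρg·h_top.
P_top = 98590 − ½·890.7·8.065² − 890.7·9.81·1.682 = 54930 Pa.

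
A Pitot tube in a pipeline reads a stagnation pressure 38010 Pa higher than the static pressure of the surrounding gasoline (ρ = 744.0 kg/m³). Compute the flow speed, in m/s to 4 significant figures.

Bernoulli between the free stream and the stagnation point: ½ρv² = P_stag − P_static.
v = √(2ΔP/ρ) = √(2·38010/744.0) = 10.11 m/s.

v ≈ 10.11 m/s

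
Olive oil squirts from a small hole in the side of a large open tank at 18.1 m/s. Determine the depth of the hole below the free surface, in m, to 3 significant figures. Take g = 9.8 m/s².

h ≈ 16.7 m

Inverting v = √(2gh) gives h = v² / 2g.
h = 18.1²/(2·9.8) = 328/19.60 = 16.7 m.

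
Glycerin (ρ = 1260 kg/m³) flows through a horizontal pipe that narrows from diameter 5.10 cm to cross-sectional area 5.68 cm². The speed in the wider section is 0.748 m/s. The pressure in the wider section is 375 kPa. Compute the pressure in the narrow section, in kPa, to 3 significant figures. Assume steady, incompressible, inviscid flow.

P₂ ≈ 371 kPa

Continuity gives A₁v₁ = A₂v₂, so v₂ = (20.4 cm²)/(5.68 cm²) × 0.748 m/s = 2.69 m/s.
With no height change, Bernoulli's equation is P₁ + ½ρv₁² = P₂ + ½ρv₂².
P₂ = P₁ − ½ρ(v₂² − v₁²) = 375000 − ½·1260·(2.69² − 0.748²) = 375000 − 4210 = 371000 Pa.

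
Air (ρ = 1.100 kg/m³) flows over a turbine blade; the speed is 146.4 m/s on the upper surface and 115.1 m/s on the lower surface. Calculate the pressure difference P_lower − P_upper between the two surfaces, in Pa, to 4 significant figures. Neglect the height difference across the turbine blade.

ΔP = 4502 Pa

Bernoulli (same height): P_lower − P_upper = ½ρ(v_upper² − v_lower²).
ΔP = ½·1.100·(146.4² − 115.1²) = 4502 Pa.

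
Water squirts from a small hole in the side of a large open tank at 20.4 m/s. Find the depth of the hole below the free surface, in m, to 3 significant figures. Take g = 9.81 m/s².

Torricelli: v = √(2gh), so h = v²/(2g).
h = 20.4²/(2·9.81) = 416/19.62 = 21.2 m.

h ≈ 21.2 m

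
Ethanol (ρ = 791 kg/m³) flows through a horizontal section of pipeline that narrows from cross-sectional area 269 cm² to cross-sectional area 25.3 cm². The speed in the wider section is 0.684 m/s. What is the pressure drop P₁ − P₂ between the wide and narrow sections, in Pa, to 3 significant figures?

The volume flow rate is constant, so v₂ = (A₁/A₂)v₁ = (269/25.3)·0.684 = 7.27 m/s.
Along the horizontal streamline, P + ½ρv² is constant.
P₁ − P₂ = ½·791·(7.27² − 0.684²) = ½·791·52.4 = 20700 Pa.

ΔP = 20700 Pa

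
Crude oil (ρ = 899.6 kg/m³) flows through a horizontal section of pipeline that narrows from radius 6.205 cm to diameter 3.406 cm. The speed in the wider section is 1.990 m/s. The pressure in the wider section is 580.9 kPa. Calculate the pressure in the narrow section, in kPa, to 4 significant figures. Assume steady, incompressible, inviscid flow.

Mass conservation (A₁v₁ = A₂v₂) gives v₂ = 1.990 × 121.0/9.111 = 26.42 m/s.
The pipe is horizontal, so Bernoulli reduces to P₁ + ½ρv₁² = P₂ + ½ρv₂².
P₂ = P₁ − ½ρ(v₂² − v₁²) = 580900 − ½·899.6·(26.42² − 1.990²) = 580900 − 312100 = 268800 Pa.

P₂ = 268.8 kPa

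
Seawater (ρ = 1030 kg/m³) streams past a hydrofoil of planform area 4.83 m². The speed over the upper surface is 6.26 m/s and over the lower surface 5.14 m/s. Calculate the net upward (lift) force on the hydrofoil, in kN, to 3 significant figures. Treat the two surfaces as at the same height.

F ≈ 31.8 kN

The faster flow above has the lower pressure; Bernoulli (same height) gives ΔP = ½ρ(v_up² − v_low²).
ΔP = ½·1030·(6.26² − 5.14²) = 6580 Pa.
Lift = ΔP · A = 6580 × 4.83 = 31800 N.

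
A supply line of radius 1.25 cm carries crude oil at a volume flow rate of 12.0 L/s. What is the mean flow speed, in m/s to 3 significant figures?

Q = 12.0 L/s = 0.0120 m³/s.
v = Q/A = 0.0120 / 0.000491 = 24.4 m/s.

v = 24.4 m/s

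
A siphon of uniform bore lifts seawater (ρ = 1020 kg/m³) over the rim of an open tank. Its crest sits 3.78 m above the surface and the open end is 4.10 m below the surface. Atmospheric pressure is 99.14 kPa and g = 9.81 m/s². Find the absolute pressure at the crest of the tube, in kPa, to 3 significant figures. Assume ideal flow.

Bernoulli surface→outlet gives ½v² = g·h_out, so v = √(2·9.81·4.10) = 8.97 m/s.
The bore is uniform, so the speed at the crest is the same v. Bernoulli surface→crest: P_atm = P_top + ½ρv² + ρg·h_top.
P_top = 99140 − ½·1020·8.97² − 1020·9.81·3.78 = 20300 Pa.

P_top ≈ 20.3 kPa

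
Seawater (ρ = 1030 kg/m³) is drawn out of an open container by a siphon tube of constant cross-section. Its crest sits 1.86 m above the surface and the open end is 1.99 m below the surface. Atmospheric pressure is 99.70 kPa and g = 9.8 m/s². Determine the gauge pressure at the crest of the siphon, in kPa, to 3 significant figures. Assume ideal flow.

-38.9 kPa

From the surface to the outlet (both open to atmosphere, surface at rest): v = √(2g·h_out) = √(2·9.8·1.99) = 6.25 m/s.
The bore is uniform, so the speed at the crest is the same v. Bernoulli surface→crest: P_atm = P_top + ½ρv² + ρg·h_top.
P_top = 99700 − ½·1030·6.25² − 1030·9.8·1.86 = 60800 Pa. So P_gauge = P_top − P_atm = -38900 Pa.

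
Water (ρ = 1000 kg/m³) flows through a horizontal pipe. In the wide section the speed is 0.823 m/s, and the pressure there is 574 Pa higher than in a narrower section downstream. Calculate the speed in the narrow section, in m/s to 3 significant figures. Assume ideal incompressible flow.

v₂ = 1.35 m/s

Horizontal Bernoulli: P₁ + ½ρv₁² = P₂ + ½ρv₂², so v₂² = v₁² + 2(P₁ − P₂)/ρ.
v₂ = √(0.823² + 2·574/1000) = √(0.677 + 1.15) = 1.35 m/s.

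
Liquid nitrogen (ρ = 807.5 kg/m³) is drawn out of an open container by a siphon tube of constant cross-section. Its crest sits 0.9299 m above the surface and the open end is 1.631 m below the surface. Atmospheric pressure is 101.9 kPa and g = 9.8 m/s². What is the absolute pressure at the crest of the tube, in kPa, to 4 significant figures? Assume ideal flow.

The outlet speed comes from Torricelli: v = √(2g·1.631) = 5.654 m/s.
Continuity keeps v the same throughout the tube; from surface to crest, P_atm + 0 = P_top + ½ρv² + ρg·h_top.
P_top = 101900 − ½·807.5·5.654² − 807.5·9.8·0.9299 = 81630 Pa.

P_top ≈ 81.63 kPa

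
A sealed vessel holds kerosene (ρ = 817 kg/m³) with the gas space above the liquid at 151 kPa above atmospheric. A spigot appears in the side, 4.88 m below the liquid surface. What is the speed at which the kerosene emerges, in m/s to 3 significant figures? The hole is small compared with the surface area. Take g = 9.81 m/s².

v ≈ 21.6 m/s

Take point 1 at the surface (v₁ ≈ 0) and point 2 at the hole (at atmospheric pressure). Bernoulli: P₁ + ρg h = P_atm + ½ρv₂².
With P₁ − P_atm = 151000 Pa, v₂ = √(2gh + 2ΔP/ρ) = √(2·9.81·4.88 + 2·151000/817) = 21.6 m/s.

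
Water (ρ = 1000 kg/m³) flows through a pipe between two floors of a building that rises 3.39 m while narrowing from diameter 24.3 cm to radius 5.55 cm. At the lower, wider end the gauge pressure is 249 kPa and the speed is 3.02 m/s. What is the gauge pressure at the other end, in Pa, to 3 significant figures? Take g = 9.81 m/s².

P₂ = 116000 Pa

Continuity gives A₁v₁ = A₂v₂, so v₂ = (464 cm²)/(96.8 cm²) × 3.02 m/s = 14.5 m/s.
Energy conservation along the streamline gives P₂ = P₁ − ½ρ(v₂² − v₁²) − ρg(h₂ − h₁).
P₂ = 249000 + ½·1000·(3.02² − 14.5²) − 1000·9.81·(+3.39) = 249000 + (-100000) − (33300) = 116000 Pa.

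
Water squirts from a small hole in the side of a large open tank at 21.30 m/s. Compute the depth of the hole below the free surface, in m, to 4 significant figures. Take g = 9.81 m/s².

h ≈ 23.12 m

For a small hole in a large open tank, ½v² = gh, giving h = v²/(2g).
h = 21.30²/(2·9.81) = 453.7/19.62 = 23.12 m.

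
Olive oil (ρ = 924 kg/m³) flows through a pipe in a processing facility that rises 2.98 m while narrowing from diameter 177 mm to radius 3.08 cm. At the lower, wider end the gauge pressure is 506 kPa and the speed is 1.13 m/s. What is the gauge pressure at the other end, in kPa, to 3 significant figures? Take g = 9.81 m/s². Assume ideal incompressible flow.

The volume flow rate is constant, so v₂ = (A₁/A₂)v₁ = (246/29.8)·1.13 = 9.33 m/s.
Bernoulli: P₁ + ½ρv₁² + ρg h₁ = P₂ + ½ρv₂² + ρg h₂, so P₂ = P₁ + ½ρ(v₁² − v₂²) − ρg(h₂ − h₁).
P₂ = 506000 + ½·924·(1.13² − 9.33²) − 924·9.81·(+2.98) = 506000 + (-39600) − (27000) = 439000 Pa.

P₂ = 439 kPa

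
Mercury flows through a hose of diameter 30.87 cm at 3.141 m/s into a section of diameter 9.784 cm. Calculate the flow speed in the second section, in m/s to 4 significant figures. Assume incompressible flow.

Continuity gives A₁v₁ = A₂v₂, so v₂ = (748.5 cm²)/(75.18 cm²) × 3.141 m/s = 31.27 m/s.

v₂ = 31.27 m/s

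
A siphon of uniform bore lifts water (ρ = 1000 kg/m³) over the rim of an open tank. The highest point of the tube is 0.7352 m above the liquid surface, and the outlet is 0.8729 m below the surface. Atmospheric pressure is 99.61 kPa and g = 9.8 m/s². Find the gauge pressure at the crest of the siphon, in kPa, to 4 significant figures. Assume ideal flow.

Bernoulli surface→outlet gives ½v² = g·h_out, so v = √(2·9.8·0.8729) = 4.136 m/s.
Continuity keeps v the same throughout the tube; from surface to crest, P_atm + 0 = P_top + ½ρv² + ρg·h_top.
P_top = 99610 − ½·1000·4.136² − 1000·9.8·0.7352 = 83850 Pa. So P_gauge = P_top − P_atm = -15760 Pa.

P_gauge ≈ -15.76 kPa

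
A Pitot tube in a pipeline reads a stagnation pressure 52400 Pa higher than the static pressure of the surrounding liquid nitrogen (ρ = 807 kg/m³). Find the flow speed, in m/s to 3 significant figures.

11.4 m/s

Bernoulli between the free stream and the stagnation point: ½ρv² = P_stag − P_static.
v = √(2ΔP/ρ) = √(2·52400/807) = 11.4 m/s.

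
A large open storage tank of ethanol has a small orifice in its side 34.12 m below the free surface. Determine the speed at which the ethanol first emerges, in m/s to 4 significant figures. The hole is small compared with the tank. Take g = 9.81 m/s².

v ≈ 25.87 m/s

With the surface at rest and both surface and jet at atmospheric pressure, Bernoulli gives ρg h = ½ρv², so v = √(2gh) = √(2·9.81·34.12) = 25.87 m/s.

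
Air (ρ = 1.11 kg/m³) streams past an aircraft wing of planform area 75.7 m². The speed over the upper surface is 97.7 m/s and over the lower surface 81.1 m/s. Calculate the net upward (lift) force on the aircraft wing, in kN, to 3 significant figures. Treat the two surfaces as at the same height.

With equal heights on the two surfaces, Bernoulli gives P_lower − P_upper = ½ρ(v_upper² − v_lower²).
ΔP = ½·1.11·(97.7² − 81.1²) = 1650 Pa.
Lift = ΔP · A = 1650 × 75.7 = 125000 N.

125 kN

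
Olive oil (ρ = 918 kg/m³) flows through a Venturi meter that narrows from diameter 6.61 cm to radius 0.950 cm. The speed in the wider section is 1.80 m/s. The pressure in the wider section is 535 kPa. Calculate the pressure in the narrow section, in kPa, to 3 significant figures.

Mass conservation (A₁v₁ = A₂v₂) gives v₂ = 1.80 × 34.3/2.84 = 21.8 m/s.
Along the horizontal streamline, P + ½ρv² is constant.
P₂ = P₁ − ½ρ(v₂² − v₁²) = 535000 − ½·918·(21.8² − 1.80²) = 535000 − 216000 = 319000 Pa.

319 kPa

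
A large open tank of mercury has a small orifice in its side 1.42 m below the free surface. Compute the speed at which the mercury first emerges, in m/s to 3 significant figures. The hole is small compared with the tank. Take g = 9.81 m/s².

v ≈ 5.28 m/s

With the surface at rest and both surface and jet at atmospheric pressure, Bernoulli gives ρg h = ½ρv², so v = √(2gh) = √(2·9.81·1.42) = 5.28 m/s.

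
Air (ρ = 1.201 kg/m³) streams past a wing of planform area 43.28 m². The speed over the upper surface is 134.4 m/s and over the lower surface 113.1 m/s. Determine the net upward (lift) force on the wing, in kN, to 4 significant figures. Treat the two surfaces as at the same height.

The faster flow above has the lower pressure; Bernoulli (same height) gives ΔP = ½ρ(v_up² − v_low²).
ΔP = ½·1.201·(134.4² − 113.1²) = 3166 Pa.
Lift = ΔP · A = 3166 × 43.28 = 137000 N.

F ≈ 137.0 kN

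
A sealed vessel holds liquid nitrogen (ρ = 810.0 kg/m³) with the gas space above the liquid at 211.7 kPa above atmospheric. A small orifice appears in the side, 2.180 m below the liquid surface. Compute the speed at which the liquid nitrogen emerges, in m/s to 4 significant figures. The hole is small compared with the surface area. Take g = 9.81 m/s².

23.78 m/s

Take point 1 at the surface (v₁ ≈ 0) and point 2 at the hole (at atmospheric pressure). Bernoulli: P₁ + ρg h = P_atm + ½ρv₂².
With P₁ − P_atm = 211700 Pa, v₂ = √(2gh + 2ΔP/ρ) = √(2·9.81·2.180 + 2·211700/810.0) = 23.78 m/s.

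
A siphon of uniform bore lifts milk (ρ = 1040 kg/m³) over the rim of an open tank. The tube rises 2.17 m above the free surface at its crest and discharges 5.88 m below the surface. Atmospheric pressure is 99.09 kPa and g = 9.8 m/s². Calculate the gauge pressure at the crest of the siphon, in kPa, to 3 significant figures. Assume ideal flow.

P_gauge = -82.0 kPa

Bernoulli surface→outlet gives ½v² = g·h_out, so v = √(2·9.8·5.88) = 10.7 m/s.
Continuity keeps v the same throughout the tube; from surface to crest, P_atm + 0 = P_top + ½ρv² + ρg·h_top.
P_top = 99090 − ½·1040·10.7² − 1040·9.8·2.17 = 17000 Pa. So P_gauge = P_top − P_atm = -82000 Pa.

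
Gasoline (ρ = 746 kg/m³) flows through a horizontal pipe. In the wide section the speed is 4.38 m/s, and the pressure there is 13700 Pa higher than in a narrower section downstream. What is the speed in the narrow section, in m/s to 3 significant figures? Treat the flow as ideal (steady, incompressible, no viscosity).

Horizontal Bernoulli: P₁ + ½ρv₁² = P₂ + ½ρv₂², so v₂² = v₁² + 2(P₁ − P₂)/ρ.
v₂ = √(4.38² + 2·13700/746) = √(19.2 + 36.7) = 7.48 m/s.

v₂ ≈ 7.48 m/s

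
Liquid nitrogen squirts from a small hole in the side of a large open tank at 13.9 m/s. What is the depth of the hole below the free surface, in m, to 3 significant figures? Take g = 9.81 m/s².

9.85 m

Inverting v = √(2gh) gives h = v² / 2g.
h = 13.9²/(2·9.81) = 193/19.62 = 9.85 m.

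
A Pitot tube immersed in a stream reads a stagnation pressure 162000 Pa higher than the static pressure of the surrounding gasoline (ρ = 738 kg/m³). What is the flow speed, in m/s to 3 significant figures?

Bernoulli between the free stream and the stagnation point: ½ρv² = P_stag − P_static.
v = √(2ΔP/ρ) = √(2·162000/738) = 21.0 m/s.

v ≈ 21.0 m/s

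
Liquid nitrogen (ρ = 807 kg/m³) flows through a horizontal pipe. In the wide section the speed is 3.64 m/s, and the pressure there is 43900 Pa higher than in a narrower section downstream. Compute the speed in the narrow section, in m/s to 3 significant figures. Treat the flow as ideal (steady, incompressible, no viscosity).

Horizontal Bernoulli: P₁ + ½ρv₁² = P₂ + ½ρv₂², so v₂² = v₁² + 2(P₁ − P₂)/ρ.
v₂ = √(3.64² + 2·43900/807) = √(13.2 + 109) = 11.0 m/s.

v₂ ≈ 11.0 m/s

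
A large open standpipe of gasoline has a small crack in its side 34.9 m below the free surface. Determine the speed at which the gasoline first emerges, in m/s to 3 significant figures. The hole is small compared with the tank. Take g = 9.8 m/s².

v = 26.2 m/s

Torricelli's result v = √(2gh) gives v = √(2·9.8·34.9) = 26.2 m/s.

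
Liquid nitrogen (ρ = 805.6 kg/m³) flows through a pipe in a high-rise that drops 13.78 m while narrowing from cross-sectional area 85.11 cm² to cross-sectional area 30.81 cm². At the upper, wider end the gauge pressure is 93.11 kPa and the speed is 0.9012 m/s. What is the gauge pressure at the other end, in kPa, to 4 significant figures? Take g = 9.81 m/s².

Mass conservation (A₁v₁ = A₂v₂) gives v₂ = 0.9012 × 85.11/30.81 = 2.489 m/s.
Energy conservation along the streamline gives P₂ = P₁ − ½ρ(v₂² − v₁²) − ρg(h₂ − h₁).
P₂ = 93110 + ½·805.6·(0.9012² − 2.489²) − 805.6·9.81·(−13.78) = 93110 + (-2169) − (-108900) = 199800 Pa.

P₂ = 199.8 kPa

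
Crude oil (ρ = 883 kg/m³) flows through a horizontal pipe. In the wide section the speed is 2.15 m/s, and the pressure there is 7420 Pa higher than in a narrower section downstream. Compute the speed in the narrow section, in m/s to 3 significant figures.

v₂ ≈ 4.63 m/s

Horizontal Bernoulli: P₁ + ½ρv₁² = P₂ + ½ρv₂², so v₂² = v₁² + 2(P₁ − P₂)/ρ.
v₂ = √(2.15² + 2·7420/883) = √(4.62 + 16.8) = 4.63 m/s.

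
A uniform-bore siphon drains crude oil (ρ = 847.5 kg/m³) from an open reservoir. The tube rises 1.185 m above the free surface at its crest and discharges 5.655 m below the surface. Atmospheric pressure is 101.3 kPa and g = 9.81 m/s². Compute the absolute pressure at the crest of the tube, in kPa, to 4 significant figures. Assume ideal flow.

P_top = 44.43 kPa

Bernoulli surface→outlet gives ½v² = g·h_out, so v = √(2·9.81·5.655) = 10.53 m/s.
The bore is uniform, so the speed at the crest is the same v. Bernoulli surface→crest: P_atm = P_top + ½ρv² + ρg·h_top.
P_top = 101300 − ½·847.5·10.53² − 847.5·9.81·1.185 = 44430 Pa.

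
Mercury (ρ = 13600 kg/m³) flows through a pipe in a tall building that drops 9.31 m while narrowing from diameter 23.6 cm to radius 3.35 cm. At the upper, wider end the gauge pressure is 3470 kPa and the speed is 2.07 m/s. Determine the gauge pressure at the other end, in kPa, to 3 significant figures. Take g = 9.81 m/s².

By continuity, v₂ = v₁·A₁/A₂ = 2.07·(437/35.3) = 25.7 m/s.
Bernoulli: P₁ + ½ρv₁² + ρg h₁ = P₂ + ½ρv₂² + ρg h₂, so P₂ = P₁ + ½ρ(v₁² − v₂²) − ρg(h₂ − h₁).
P₂ = 3470000 + ½·13600·(2.07² − 25.7²) − 13600·9.81·(−9.31) = 3470000 + (-4460000) − (-1240000) = 256000 Pa.

P₂ ≈ 256 kPa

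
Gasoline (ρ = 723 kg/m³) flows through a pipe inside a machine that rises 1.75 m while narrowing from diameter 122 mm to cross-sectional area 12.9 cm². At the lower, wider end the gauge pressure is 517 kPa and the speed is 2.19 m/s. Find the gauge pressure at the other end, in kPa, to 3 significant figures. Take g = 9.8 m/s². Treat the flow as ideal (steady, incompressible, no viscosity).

P₂ = 364 kPa

Continuity gives A₁v₁ = A₂v₂, so v₂ = (117 cm²)/(12.9 cm²) × 2.19 m/s = 19.8 m/s.
Bernoulli: P₁ + ½ρv₁² + ρg h₁ = P₂ + ½ρv₂² + ρg h₂, so P₂ = P₁ + ½ρ(v₁² − v₂²) − ρg(h₂ − h₁).
P₂ = 517000 + ½·723·(2.19² − 19.8²) − 723·9.8·(+1.75) = 517000 + (-141000) − (12400) = 364000 Pa.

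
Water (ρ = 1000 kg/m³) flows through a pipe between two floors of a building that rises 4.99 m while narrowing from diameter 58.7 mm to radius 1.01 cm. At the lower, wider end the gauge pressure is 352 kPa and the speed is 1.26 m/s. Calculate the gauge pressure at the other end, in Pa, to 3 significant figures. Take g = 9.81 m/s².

Mass conservation (A₁v₁ = A₂v₂) gives v₂ = 1.26 × 27.1/3.20 = 10.6 m/s.
Bernoulli: P₁ + ½ρv₁² + ρg h₁ = P₂ + ½ρv₂² + ρg h₂, so P₂ = P₁ + ½ρ(v₁² − v₂²) − ρg(h₂ − h₁).
P₂ = 352000 + ½·1000·(1.26² − 10.6²) − 1000·9.81·(+4.99) = 352000 + (-55800) − (49000) = 247000 Pa.

P₂ ≈ 247000 Pa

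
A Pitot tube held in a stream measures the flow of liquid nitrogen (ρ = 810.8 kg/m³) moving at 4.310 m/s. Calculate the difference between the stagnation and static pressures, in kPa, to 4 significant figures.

The dynamic pressure equals the rise in static pressure at the stagnation point: ΔP = ½ρv².
ΔP = ½·810.8·4.310² = 7531 Pa.

ΔP ≈ 7.531 kPa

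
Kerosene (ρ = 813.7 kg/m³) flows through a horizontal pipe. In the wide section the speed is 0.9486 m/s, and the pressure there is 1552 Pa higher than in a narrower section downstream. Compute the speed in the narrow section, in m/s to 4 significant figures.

v₂ = 2.171 m/s

Horizontal Bernoulli: P₁ + ½ρv₁² = P₂ + ½ρv₂², so v₂² = v₁² + 2(P₁ − P₂)/ρ.
v₂ = √(0.9486² + 2·1552/813.7) = √(0.8998 + 3.815) = 2.171 m/s.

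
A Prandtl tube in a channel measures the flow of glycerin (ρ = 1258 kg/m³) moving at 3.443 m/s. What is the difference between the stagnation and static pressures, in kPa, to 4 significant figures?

Bernoulli between the free stream and the stagnation point: ½ρv² = P_stag − P_static.
ΔP = ½·1258·3.443² = 7456 Pa.

ΔP ≈ 7.456 kPa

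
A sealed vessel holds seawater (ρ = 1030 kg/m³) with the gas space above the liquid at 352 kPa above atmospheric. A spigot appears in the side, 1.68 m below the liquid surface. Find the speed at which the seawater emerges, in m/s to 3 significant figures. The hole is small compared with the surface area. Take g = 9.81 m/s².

Take point 1 at the surface (v₁ ≈ 0) and point 2 at the hole (at atmospheric pressure). Bernoulli: P₁ + ρg h = P_atm + ½ρv₂².
With P₁ − P_atm = 352000 Pa, v₂ = √(2gh + 2ΔP/ρ) = √(2·9.81·1.68 + 2·352000/1030) = 26.8 m/s.

v = 26.8 m/s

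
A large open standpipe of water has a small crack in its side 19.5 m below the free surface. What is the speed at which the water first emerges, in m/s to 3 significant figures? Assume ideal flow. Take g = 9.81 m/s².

Bernoulli from surface to hole (P equal, v_surface ≈ 0): v = √(2gh) = √(2×9.81×19.5) = 19.6 m/s.

v ≈ 19.6 m/s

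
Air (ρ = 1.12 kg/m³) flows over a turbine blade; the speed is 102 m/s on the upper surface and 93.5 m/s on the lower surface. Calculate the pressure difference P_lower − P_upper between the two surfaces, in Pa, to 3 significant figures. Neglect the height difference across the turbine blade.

ΔP ≈ 931 Pa

Bernoulli (same height): P_lower − P_upper = ½ρ(v_upper² − v_lower²).
ΔP = ½·1.12·(102² − 93.5²) = 931 Pa.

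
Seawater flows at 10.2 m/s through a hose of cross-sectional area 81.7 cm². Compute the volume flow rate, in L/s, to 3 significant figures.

Q ≈ 83.3 L/s

Q = A·v = 0.00817 m² × 10.2 m/s = 0.0833 m³/s.
Converting: 0.0833 m³/s × 1000 = 83.3 L/s.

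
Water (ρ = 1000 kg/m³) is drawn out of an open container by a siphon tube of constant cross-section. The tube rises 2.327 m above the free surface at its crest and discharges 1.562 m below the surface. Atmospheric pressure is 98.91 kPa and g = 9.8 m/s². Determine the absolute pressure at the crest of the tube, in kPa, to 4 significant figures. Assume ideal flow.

P_top = 60.80 kPa

The outlet speed comes from Torricelli: v = √(2g·1.562) = 5.533 m/s.
The bore is uniform, so the speed at the crest is the same v. Bernoulli surface→crest: P_atm = P_top + ½ρv² + ρg·h_top.
P_top = 98910 − ½·1000·5.533² − 1000·9.8·2.327 = 60800 Pa.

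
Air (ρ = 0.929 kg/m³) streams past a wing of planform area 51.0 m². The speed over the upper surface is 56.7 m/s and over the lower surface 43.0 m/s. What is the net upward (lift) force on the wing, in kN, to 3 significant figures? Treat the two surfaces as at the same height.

F ≈ 32.4 kN

With equal heights on the two surfaces, Bernoulli gives P_lower − P_upper = ½ρ(v_upper² − v_lower²).
ΔP = ½·0.929·(56.7² − 43.0²) = 634 Pa.
Lift = ΔP · A = 634 × 51.0 = 32400 N.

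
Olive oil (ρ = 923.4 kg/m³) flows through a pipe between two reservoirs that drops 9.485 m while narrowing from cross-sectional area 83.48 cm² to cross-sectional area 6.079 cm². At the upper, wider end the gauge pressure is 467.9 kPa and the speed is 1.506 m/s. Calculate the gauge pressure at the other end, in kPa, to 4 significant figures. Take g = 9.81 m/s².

Mass conservation (A₁v₁ = A₂v₂) gives v₂ = 1.506 × 83.48/6.079 = 20.68 m/s.
Energy conservation along the streamline gives P₂ = P₁ − ½ρ(v₂² − v₁²) − ρg(h₂ − h₁).
P₂ = 467900 + ½·923.4·(1.506² − 20.68²) − 923.4·9.81·(−9.485) = 467900 + (-196400) − (-85920) = 357400 Pa.

P₂ = 357.4 kPa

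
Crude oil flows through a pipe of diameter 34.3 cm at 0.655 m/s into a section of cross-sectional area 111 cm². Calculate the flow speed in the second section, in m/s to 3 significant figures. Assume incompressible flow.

The volume flow rate is constant, so v₂ = (A₁/A₂)v₁ = (924/111)·0.655 = 5.45 m/s.

5.45 m/s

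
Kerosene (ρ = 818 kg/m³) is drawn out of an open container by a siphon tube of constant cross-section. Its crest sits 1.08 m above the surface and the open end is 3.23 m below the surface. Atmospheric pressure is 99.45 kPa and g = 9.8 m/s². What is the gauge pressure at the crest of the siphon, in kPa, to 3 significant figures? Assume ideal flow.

From the surface to the outlet (both open to atmosphere, surface at rest): v = √(2g·h_out) = √(2·9.8·3.23) = 7.96 m/s.
With constant cross-section the crest speed equals v; applying Bernoulli from the surface up to the crest, P_top = P_atm − ½ρv² − ρg·h_top.
P_top = 99450 − ½·818·7.96² − 818·9.8·1.08 = 64900 Pa. So P_gauge = P_top − P_atm = -34600 Pa.

P_gauge = -34.6 kPa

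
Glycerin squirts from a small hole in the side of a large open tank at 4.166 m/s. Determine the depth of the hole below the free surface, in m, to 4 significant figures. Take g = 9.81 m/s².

Inverting v = √(2gh) gives h = v² / 2g.
h = 4.166²/(2·9.81) = 17.36/19.62 = 0.8846 m.

h ≈ 0.8846 m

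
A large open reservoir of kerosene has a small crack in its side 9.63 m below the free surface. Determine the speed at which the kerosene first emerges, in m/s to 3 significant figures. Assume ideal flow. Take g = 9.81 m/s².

v = 13.7 m/s

The surface is effectively still and both ends are open, so ½v² = gh and v = √(2·9.81·9.63) = 13.7 m/s.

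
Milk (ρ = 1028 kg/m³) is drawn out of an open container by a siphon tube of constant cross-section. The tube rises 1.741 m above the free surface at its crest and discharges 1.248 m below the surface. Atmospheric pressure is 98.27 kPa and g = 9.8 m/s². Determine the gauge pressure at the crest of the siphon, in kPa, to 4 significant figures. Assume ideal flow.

P_gauge = -30.11 kPa

The outlet speed comes from Torricelli: v = √(2g·1.248) = 4.946 m/s.
With constant cross-section the crest speed equals v; applying Bernoulli from the surface up to the crest, P_top = P_atm − ½ρv² − ρg·h_top.
P_top = 98270 − ½·1028·4.946² − 1028·9.8·1.741 = 68160 Pa. So P_gauge = P_top − P_atm = -30110 Pa.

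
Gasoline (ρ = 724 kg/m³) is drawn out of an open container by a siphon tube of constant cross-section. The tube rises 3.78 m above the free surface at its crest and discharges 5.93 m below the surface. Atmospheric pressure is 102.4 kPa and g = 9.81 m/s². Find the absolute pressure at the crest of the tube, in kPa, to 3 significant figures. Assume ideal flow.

33.4 kPa

The outlet speed comes from Torricelli: v = √(2g·5.93) = 10.8 m/s.
The bore is uniform, so the speed at the crest is the same v. Bernoulli surface→crest: P_atm = P_top + ½ρv² + ρg·h_top.
P_top = 102400 − ½·724·10.8² − 724·9.81·3.78 = 33400 Pa.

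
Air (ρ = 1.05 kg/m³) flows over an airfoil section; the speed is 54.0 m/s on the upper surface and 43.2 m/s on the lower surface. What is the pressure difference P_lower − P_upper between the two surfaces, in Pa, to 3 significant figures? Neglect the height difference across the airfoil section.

551 Pa

Bernoulli (same height): P_lower − P_upper = ½ρ(v_upper² − v_lower²).
ΔP = ½·1.05·(54.0² − 43.2²) = 551 Pa.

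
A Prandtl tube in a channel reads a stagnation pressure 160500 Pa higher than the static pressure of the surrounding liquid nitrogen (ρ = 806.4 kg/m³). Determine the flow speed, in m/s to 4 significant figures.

v ≈ 19.95 m/s

The dynamic pressure equals the rise in static pressure at the stagnation point: ΔP = ½ρv².
v = √(2ΔP/ρ) = √(2·160500/806.4) = 19.95 m/s.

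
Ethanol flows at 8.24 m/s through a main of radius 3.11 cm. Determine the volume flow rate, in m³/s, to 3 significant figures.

Q = A·v = 0.00304 m² × 8.24 m/s = 0.0250 m³/s.

Q ≈ 0.0250 m³/s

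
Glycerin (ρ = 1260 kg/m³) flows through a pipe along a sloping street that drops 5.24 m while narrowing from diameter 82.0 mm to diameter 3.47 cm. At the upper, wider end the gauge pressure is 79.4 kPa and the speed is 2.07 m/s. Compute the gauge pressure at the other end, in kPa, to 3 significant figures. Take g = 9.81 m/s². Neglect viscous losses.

Mass conservation (A₁v₁ = A₂v₂) gives v₂ = 2.07 × 52.8/9.46 = 11.6 m/s.
Bernoulli: P₁ + ½ρv₁² + ρg h₁ = P₂ + ½ρv₂² + ρg h₂, so P₂ = P₁ + ½ρ(v₁² − v₂²) − ρg(h₂ − h₁).
P₂ = 79400 + ½·1260·(2.07² − 11.6²) − 1260·9.81·(−5.24) = 79400 + (-81500) − (-64800) = 62700 Pa.

P₂ ≈ 62.7 kPa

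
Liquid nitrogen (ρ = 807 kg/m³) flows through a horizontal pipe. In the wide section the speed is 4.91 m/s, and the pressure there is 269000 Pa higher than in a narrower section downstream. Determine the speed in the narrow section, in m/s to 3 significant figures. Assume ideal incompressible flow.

Along the level pipe P + ½ρv² is conserved, hence v₂² = v₁² + 2(P₁ − P₂)/ρ.
v₂ = √(4.91² + 2·269000/807) = √(24.1 + 667) = 26.3 m/s.

v₂ = 26.3 m/s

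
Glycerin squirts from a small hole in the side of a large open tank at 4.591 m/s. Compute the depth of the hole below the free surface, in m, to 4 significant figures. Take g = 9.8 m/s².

For a small hole in a large open tank, ½v² = gh, giving h = v²/(2g).
h = 4.591²/(2·9.8) = 21.08/19.60 = 1.075 m.

h ≈ 1.075 m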